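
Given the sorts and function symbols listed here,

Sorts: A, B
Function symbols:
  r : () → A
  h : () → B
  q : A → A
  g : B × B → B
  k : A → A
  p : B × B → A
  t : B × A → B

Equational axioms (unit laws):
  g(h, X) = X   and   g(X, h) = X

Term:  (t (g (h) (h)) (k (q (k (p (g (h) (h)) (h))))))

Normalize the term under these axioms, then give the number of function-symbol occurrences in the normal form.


1. (t (g (h) (h)) (k (q (k (p (g (h) (h)) (h))))))  →  (t (h) (k (q (k (p (g (h) (h)) (h))))))
2. (t (h) (k (q (k (p (g (h) (h)) (h))))))  →  (t (h) (k (q (k (p (h) (h))))))
normal form: (t (h) (k (q (k (p (h) (h))))))

size = 8


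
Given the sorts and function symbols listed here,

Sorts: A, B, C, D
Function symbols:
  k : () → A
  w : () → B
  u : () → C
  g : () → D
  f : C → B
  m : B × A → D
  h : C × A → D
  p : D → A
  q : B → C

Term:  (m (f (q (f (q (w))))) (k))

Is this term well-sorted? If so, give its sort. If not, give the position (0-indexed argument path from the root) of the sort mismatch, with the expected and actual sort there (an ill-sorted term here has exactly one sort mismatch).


well-sorted; sort = D

          (w) : B
        (q (w)) : C
      (f (q (w))) : B
    (q (f (q (w)))) : C
  (f (q (f (q (w))))) : B
  (k) : A
(m (f (q (f (q (w))))) (k)) : D


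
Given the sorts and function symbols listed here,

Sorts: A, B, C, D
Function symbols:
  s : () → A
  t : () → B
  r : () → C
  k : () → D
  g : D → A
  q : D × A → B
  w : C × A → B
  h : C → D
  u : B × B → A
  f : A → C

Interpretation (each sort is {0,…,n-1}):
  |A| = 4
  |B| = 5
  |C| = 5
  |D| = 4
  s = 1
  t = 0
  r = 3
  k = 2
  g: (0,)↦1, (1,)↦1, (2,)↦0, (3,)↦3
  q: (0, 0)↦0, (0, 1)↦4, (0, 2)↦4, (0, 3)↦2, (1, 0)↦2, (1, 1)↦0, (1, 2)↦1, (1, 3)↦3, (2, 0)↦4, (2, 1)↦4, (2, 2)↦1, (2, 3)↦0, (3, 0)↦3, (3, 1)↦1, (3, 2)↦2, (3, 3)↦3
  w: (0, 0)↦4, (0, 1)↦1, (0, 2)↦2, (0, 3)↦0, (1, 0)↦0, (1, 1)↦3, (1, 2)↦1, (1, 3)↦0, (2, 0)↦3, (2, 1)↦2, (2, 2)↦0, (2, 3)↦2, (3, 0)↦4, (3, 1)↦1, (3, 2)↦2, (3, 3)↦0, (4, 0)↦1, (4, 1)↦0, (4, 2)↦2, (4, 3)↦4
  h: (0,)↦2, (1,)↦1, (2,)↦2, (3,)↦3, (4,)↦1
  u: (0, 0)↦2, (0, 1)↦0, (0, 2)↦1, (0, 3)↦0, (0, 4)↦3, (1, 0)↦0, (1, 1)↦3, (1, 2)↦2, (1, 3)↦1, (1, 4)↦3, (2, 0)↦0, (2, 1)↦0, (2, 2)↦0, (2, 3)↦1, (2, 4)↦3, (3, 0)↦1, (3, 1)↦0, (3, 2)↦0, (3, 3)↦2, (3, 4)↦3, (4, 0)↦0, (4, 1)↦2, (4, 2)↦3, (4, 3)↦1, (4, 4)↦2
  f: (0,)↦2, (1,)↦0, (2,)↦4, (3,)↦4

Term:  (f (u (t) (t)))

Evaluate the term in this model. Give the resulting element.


value = 4

  t = 0
  t = 0
  (u (t) (t)) = u(0, 0) = 2
  (f (u (t) (t))) = f(2,) = 4


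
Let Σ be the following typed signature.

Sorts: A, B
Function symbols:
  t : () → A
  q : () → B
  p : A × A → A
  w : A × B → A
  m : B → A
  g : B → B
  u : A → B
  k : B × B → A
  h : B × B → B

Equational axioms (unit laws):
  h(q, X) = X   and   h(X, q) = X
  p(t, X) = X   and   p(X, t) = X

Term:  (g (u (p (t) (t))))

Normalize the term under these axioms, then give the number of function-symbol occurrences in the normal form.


size = 3

1. (g (u (p (t) (t))))  →  (g (u (t)))
normal form: (g (u (t)))


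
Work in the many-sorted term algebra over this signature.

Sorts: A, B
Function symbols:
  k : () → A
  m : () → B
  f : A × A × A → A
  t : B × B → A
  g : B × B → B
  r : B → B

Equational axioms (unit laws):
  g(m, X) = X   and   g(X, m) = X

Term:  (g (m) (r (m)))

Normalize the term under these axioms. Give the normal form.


normal form = (r (m))

1. (g (m) (r (m)))  →  (r (m))


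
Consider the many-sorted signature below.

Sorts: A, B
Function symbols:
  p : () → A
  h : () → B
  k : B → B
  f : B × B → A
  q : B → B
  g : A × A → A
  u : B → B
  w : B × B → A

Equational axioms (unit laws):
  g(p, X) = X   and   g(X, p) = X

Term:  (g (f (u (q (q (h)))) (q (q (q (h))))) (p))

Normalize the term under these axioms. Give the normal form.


normal form = (f (u (q (q (h)))) (q (q (q (h)))))

1. (g (f (u (q (q (h)))) (q (q (q (h))))) (p))  →  (f (u (q (q (h)))) (q (q (q (h)))))


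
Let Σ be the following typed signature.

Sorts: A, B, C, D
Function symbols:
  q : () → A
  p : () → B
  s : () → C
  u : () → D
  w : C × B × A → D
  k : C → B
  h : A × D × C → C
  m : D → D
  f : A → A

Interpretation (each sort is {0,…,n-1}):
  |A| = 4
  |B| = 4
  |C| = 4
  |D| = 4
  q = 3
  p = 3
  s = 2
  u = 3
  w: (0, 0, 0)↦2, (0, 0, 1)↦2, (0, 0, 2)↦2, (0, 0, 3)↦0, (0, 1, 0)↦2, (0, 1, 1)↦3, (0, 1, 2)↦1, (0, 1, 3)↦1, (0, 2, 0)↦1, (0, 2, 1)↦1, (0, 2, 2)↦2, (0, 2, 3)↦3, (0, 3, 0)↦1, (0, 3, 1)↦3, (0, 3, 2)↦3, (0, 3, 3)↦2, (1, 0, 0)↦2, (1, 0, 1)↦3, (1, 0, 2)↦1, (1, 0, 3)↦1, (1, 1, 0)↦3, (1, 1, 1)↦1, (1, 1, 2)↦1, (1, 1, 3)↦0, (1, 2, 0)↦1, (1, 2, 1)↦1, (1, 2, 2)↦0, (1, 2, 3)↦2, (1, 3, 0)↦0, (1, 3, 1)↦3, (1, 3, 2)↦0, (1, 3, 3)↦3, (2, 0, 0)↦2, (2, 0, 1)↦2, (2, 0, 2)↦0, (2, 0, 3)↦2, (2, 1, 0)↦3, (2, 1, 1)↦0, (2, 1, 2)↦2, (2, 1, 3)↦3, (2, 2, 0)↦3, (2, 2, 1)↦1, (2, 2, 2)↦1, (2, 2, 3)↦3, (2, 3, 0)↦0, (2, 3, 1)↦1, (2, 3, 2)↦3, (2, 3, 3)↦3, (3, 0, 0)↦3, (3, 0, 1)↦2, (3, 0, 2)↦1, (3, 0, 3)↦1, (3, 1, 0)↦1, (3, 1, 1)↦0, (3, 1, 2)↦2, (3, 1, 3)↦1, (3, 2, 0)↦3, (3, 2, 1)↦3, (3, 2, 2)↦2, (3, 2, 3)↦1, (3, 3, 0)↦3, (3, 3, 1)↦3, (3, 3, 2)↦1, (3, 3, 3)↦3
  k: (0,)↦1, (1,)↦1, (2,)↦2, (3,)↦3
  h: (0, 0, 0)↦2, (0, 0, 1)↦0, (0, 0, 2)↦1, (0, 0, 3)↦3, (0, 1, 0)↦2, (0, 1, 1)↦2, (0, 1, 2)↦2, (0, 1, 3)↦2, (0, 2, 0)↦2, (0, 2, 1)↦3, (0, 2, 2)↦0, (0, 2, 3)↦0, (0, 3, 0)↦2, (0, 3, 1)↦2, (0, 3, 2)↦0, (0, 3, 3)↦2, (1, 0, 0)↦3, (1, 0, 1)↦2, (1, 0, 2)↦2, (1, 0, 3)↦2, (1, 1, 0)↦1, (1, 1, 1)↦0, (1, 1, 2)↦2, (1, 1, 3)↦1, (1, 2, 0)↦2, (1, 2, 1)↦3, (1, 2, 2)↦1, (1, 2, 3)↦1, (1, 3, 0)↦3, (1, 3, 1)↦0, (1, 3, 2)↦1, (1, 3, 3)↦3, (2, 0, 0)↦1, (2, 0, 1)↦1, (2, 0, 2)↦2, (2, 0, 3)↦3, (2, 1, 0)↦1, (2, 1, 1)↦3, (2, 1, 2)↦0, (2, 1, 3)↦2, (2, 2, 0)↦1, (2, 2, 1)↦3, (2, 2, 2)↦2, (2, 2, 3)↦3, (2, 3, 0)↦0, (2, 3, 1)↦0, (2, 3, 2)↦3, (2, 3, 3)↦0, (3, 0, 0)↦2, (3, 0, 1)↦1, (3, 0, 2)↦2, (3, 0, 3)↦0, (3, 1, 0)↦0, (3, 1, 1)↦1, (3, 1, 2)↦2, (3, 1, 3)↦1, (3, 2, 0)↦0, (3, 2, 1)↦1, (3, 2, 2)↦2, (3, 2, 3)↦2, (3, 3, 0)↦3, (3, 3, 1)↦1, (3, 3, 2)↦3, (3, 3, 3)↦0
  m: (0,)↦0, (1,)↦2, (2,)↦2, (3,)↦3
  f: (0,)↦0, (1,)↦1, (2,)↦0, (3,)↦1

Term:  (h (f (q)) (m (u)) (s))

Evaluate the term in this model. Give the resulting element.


  q = 3
  (f (q)) = f(3,) = 1
  u = 3
  (m (u)) = m(3,) = 3
  s = 2
  (h (f (q)) (m (u)) (s)) = h(1, 3, 2) = 1

value = 1


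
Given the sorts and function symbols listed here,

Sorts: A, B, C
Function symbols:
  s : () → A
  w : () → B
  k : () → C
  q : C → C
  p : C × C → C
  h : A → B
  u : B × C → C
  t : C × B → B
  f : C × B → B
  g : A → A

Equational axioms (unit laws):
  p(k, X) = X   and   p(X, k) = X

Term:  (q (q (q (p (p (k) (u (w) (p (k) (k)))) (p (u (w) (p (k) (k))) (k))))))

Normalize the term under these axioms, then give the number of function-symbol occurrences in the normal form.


1. (q (q (q (p (p (k) (u (w) (p (k) (k)))) (p (u (w) (p (k) (k))) (k))))))  →  (q (q (q (p (u (w) (p (k) (k))) (p (u (w) (p (k) (k))) (k))))))
2. (q (q (q (p (u (w) (p (k) (k))) (p (u (w) (p (k) (k))) (k))))))  →  (q (q (q (p (u (w) (k)) (p (u (w) (p (k) (k))) (k))))))
3. (q (q (q (p (u (w) (k)) (p (u (w) (p (k) (k))) (k))))))  →  (q (q (q (p (u (w) (k)) (u (w) (p (k) (k)))))))
4. (q (q (q (p (u (w) (k)) (u (w) (p (k) (k)))))))  →  (q (q (q (p (u (w) (k)) (u (w) (k))))))
normal form: (q (q (q (p (u (w) (k)) (u (w) (k))))))

size = 10


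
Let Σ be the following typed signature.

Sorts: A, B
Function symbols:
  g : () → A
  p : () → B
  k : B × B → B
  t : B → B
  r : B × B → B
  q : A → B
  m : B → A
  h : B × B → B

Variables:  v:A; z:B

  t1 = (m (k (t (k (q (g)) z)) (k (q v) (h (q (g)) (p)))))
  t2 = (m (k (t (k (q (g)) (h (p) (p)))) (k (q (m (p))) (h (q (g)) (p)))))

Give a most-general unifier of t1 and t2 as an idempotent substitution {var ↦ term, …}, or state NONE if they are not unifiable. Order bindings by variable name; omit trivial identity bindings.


{v ↦ (m (p)), z ↦ (h (p) (p))}


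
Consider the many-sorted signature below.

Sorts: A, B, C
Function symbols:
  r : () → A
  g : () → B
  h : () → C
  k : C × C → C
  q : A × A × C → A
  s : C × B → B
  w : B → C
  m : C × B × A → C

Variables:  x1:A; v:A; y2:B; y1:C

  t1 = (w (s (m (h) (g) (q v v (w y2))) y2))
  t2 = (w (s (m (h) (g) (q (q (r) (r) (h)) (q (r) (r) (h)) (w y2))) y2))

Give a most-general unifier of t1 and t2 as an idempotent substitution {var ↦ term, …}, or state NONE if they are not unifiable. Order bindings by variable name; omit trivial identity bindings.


{v ↦ (q (r) (r) (h))}


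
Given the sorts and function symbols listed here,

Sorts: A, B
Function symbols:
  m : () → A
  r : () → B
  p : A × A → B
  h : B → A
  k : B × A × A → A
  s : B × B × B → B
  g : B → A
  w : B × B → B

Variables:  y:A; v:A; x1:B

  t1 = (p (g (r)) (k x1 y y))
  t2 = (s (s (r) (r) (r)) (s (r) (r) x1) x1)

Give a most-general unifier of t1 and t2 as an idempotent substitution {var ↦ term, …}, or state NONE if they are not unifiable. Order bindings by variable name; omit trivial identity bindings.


NONE (not unifiable)

head clash or occurs-check failure — not unifiable


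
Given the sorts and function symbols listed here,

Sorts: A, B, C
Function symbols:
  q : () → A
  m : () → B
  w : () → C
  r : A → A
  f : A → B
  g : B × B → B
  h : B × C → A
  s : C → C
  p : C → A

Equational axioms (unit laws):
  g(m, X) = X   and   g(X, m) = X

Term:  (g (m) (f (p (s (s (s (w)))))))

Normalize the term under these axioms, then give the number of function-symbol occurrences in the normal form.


size = 6

1. (g (m) (f (p (s (s (s (w)))))))  →  (f (p (s (s (s (w))))))
normal form: (f (p (s (s (s (w))))))


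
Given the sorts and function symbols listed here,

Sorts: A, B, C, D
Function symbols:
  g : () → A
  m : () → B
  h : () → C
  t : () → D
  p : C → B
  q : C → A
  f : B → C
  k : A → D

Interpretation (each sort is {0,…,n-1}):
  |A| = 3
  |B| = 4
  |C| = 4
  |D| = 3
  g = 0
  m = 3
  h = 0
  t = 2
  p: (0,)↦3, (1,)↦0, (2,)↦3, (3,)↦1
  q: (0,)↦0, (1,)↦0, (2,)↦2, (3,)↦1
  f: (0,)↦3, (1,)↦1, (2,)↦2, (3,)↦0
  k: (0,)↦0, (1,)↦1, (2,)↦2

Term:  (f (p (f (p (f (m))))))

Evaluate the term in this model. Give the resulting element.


value = 0

  m = 3
  (f (m)) = f(3,) = 0
  (p (f (m))) = p(0,) = 3
  (f (p (f (m)))) = f(3,) = 0
  (p (f (p (f (m))))) = p(0,) = 3
  (f (p (f (p (f (m)))))) = f(3,) = 0


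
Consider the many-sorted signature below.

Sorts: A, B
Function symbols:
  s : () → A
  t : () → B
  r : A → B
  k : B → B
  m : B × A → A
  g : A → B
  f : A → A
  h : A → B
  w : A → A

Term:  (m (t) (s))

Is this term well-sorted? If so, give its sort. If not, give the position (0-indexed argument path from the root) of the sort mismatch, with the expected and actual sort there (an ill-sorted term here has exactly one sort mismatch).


  (t) : B
  (s) : A
(m (t) (s)) : A

well-sorted; sort = A


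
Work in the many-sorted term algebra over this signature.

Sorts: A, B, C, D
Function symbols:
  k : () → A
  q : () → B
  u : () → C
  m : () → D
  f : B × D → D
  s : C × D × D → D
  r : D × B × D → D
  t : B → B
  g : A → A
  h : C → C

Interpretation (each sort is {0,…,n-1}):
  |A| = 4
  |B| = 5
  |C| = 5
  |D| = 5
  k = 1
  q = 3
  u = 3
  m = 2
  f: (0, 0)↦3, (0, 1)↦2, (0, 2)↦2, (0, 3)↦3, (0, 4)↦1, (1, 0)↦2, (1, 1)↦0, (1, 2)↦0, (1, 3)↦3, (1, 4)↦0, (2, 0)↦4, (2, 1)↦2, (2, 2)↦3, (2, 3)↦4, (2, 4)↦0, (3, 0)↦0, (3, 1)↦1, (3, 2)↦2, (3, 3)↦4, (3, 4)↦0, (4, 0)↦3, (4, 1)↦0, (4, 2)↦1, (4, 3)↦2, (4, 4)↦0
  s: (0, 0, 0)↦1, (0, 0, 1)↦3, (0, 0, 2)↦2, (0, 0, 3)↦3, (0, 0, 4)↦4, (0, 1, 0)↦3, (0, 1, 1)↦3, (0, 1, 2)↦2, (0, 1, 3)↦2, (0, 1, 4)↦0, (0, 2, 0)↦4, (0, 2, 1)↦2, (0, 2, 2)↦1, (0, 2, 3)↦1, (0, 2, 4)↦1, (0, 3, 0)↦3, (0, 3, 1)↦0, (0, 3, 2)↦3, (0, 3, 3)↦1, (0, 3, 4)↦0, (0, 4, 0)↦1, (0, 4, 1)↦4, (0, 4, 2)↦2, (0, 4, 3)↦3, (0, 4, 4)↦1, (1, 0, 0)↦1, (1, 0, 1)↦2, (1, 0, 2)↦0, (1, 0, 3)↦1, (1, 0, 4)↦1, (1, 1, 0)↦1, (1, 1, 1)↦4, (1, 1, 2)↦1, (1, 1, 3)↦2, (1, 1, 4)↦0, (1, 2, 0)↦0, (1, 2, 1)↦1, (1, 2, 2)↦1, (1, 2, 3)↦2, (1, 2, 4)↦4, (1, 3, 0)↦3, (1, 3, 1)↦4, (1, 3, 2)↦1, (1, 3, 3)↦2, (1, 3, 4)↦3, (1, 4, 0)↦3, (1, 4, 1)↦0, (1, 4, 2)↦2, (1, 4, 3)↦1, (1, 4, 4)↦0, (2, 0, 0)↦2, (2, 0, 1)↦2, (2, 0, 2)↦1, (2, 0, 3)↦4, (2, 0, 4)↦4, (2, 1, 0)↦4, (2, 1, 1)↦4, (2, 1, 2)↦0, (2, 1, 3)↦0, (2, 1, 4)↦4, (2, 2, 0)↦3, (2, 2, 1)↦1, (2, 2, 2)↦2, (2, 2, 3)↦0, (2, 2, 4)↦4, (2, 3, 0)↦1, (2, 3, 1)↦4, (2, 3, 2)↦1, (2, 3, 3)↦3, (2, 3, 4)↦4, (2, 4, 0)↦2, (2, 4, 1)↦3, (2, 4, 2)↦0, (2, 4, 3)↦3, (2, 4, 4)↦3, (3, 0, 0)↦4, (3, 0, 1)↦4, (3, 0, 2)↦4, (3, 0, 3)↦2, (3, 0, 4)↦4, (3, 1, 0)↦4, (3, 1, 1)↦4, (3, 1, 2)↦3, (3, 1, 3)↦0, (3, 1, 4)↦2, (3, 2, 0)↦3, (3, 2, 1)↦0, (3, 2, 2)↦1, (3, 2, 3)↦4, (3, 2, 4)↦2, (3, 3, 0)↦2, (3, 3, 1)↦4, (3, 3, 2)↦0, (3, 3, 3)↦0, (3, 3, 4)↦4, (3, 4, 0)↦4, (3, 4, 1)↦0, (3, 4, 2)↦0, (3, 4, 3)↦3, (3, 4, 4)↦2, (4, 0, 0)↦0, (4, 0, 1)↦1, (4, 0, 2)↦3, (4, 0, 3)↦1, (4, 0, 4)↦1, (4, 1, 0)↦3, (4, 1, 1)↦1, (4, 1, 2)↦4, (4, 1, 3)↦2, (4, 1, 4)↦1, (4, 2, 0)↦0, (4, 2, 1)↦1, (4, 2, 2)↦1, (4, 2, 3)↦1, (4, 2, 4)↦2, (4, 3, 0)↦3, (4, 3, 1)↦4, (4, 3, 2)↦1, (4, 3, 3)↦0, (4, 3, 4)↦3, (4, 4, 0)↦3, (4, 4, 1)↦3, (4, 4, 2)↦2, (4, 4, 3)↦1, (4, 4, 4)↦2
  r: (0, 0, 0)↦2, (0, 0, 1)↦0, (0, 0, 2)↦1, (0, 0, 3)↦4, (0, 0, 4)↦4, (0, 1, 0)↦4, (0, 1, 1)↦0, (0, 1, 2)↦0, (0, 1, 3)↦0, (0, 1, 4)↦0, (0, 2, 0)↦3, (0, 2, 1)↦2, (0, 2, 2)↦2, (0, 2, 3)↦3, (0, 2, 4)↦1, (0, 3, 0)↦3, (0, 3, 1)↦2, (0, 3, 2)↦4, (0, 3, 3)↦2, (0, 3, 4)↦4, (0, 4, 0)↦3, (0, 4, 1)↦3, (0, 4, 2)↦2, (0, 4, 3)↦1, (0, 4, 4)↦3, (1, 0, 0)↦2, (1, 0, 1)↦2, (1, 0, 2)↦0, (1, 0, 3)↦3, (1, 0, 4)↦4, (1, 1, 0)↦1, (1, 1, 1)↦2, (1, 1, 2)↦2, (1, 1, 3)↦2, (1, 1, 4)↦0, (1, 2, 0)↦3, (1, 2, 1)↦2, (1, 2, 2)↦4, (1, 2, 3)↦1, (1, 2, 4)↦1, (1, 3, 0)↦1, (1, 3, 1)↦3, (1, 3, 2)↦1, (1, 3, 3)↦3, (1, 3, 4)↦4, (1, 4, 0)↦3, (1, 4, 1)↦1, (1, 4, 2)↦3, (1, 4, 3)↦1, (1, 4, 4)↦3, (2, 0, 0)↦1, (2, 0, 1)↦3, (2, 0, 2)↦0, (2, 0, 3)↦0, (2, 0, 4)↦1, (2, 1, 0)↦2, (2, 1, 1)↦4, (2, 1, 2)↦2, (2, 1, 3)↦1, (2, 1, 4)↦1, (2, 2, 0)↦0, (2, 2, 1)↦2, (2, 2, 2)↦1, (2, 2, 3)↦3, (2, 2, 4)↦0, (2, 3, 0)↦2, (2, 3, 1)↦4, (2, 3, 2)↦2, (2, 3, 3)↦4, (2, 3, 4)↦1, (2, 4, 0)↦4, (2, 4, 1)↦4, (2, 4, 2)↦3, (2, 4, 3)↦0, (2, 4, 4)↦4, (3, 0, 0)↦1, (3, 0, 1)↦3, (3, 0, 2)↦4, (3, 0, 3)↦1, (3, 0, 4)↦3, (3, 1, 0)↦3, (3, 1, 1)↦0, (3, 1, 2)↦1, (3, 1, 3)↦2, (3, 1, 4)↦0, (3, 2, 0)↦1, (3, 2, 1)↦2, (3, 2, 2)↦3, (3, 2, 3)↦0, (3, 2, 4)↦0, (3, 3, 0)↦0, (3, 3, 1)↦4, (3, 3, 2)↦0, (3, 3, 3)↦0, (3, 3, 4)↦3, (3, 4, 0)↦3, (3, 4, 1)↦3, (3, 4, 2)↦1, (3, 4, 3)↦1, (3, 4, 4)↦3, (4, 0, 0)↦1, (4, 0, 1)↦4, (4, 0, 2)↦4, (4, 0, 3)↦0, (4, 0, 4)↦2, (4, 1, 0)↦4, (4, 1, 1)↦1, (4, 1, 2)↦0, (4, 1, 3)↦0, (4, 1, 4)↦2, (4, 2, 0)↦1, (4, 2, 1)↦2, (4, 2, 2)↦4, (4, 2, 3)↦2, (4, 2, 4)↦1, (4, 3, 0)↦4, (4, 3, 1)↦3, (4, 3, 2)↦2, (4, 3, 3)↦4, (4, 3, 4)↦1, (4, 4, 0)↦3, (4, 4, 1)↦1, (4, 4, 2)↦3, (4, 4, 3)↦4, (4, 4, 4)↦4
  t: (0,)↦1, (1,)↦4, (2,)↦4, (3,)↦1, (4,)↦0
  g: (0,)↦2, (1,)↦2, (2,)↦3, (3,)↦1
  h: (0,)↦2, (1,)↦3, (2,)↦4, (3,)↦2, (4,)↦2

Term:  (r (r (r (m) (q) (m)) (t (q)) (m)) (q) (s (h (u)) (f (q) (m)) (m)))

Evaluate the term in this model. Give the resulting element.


  m = 2
  q = 3
  m = 2
  (r (m) (q) (m)) = r(2, 3, 2) = 2
  q = 3
  (t (q)) = t(3,) = 1
  m = 2
  (r (r (m) (q) (m)) (t (q)) (m)) = r(2, 1, 2) = 2
  q = 3
  u = 3
  (h (u)) = h(3,) = 2
  q = 3
  m = 2
  (f (q) (m)) = f(3, 2) = 2
  m = 2
  (s (h (u)) (f (q) (m)) (m)) = s(2, 2, 2) = 2
  (r (r (r (m) (q) (m)) (t (q)) (m)) (q) (s (h (u)) (f (q) (m)) (m))) = r(2, 3, 2) = 2

value = 2


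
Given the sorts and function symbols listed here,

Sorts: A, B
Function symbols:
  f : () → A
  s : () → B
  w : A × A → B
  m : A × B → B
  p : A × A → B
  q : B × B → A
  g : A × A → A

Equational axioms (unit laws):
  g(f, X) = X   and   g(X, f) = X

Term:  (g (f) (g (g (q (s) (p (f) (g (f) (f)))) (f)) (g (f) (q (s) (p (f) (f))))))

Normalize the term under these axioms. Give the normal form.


1. (g (f) (g (g (q (s) (p (f) (g (f) (f)))) (f)) (g (f) (q (s) (p (f) (f))))))  →  (g (g (q (s) (p (f) (g (f) (f)))) (f)) (g (f) (q (s) (p (f) (f)))))
2. (g (g (q (s) (p (f) (g (f) (f)))) (f)) (g (f) (q (s) (p (f) (f)))))  →  (g (q (s) (p (f) (g (f) (f)))) (g (f) (q (s) (p (f) (f)))))
3. (g (q (s) (p (f) (g (f) (f)))) (g (f) (q (s) (p (f) (f)))))  →  (g (q (s) (p (f) (f))) (g (f) (q (s) (p (f) (f)))))
4. (g (q (s) (p (f) (f))) (g (f) (q (s) (p (f) (f)))))  →  (g (q (s) (p (f) (f))) (q (s) (p (f) (f))))

normal form = (g (q (s) (p (f) (f))) (q (s) (p (f) (f))))


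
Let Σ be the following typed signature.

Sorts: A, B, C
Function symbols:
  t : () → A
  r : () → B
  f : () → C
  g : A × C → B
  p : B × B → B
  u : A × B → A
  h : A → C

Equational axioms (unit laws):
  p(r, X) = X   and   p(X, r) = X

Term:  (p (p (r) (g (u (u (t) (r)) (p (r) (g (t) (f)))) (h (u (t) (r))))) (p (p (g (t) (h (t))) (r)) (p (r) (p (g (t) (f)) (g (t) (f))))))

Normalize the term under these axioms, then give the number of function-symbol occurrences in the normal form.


1. (p (p (r) (g (u (u (t) (r)) (p (r) (g (t) (f)))) (h (u (t) (r))))) (p (p (g (t) (h (t))) (r)) (p (r) (p (g (t) (f)) (g (t) (f))))))  →  (p (g (u (u (t) (r)) (p (r) (g (t) (f)))) (h (u (t) (r)))) (p (p (g (t) (h (t))) (r)) (p (r) (p (g (t) (f)) (g (t) (f))))))
2. (p (g (u (u (t) (r)) (p (r) (g (t) (f)))) (h (u (t) (r)))) (p (p (g (t) (h (t))) (r)) (p (r) (p (g (t) (f)) (g (t) (f))))))  →  (p (g (u (u (t) (r)) (g (t) (f))) (h (u (t) (r)))) (p (p (g (t) (h (t))) (r)) (p (r) (p (g (t) (f)) (g (t) (f))))))
3. (p (g (u (u (t) (r)) (g (t) (f))) (h (u (t) (r)))) (p (p (g (t) (h (t))) (r)) (p (r) (p (g (t) (f)) (g (t) (f))))))  →  (p (g (u (u (t) (r)) (g (t) (f))) (h (u (t) (r)))) (p (g (t) (h (t))) (p (r) (p (g (t) (f)) (g (t) (f))))))
4. (p (g (u (u (t) (r)) (g (t) (f))) (h (u (t) (r)))) (p (g (t) (h (t))) (p (r) (p (g (t) (f)) (g (t) (f))))))  →  (p (g (u (u (t) (r)) (g (t) (f))) (h (u (t) (r)))) (p (g (t) (h (t))) (p (g (t) (f)) (g (t) (f)))))
normal form: (p (g (u (u (t) (r)) (g (t) (f))) (h (u (t) (r)))) (p (g (t) (h (t))) (p (g (t) (f)) (g (t) (f)))))

size = 25


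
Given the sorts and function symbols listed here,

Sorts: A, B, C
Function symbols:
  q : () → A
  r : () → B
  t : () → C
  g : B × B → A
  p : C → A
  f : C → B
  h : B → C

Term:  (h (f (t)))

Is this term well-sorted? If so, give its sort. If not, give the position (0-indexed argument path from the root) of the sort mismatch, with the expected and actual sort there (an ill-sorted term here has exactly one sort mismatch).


well-sorted; sort = C

    (t) : C
  (f (t)) : B
(h (f (t))) : C


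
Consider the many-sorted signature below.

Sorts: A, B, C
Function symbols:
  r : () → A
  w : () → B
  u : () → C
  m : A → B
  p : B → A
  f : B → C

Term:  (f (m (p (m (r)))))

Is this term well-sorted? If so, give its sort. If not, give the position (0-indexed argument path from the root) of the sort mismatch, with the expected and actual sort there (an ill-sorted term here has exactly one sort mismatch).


        (r) : A
      (m (r)) : B
    (p (m (r))) : A
  (m (p (m (r)))) : B
(f (m (p (m (r))))) : C

well-sorted; sort = C


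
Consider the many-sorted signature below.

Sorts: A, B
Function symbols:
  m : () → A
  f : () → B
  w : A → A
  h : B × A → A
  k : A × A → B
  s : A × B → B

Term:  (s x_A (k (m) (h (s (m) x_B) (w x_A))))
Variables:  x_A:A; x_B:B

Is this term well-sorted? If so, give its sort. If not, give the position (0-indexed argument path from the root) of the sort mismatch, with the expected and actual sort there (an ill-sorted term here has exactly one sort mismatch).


well-sorted; sort = B

  x_A : A
    (m) : A
        (m) : A
        x_B : B
      (s (m) x_B) : B
        x_A : A
      (w x_A) : A
    (h (s (m) x_B) (w x_A)) : A
  (k (m) (h (s (m) x_B) (w x_A))) : B
(s x_A (k (m) (h (s (m) x_B) (w x_A)))) : B


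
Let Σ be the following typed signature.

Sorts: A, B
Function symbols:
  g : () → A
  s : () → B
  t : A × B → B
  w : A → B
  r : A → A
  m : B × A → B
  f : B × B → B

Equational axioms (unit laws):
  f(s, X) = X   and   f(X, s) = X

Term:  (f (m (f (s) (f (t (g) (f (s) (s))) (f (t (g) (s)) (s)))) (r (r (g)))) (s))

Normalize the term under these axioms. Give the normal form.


normal form = (m (f (t (g) (s)) (t (g) (s))) (r (r (g))))

1. (f (m (f (s) (f (t (g) (f (s) (s))) (f (t (g) (s)) (s)))) (r (r (g)))) (s))  →  (m (f (s) (f (t (g) (f (s) (s))) (f (t (g) (s)) (s)))) (r (r (g))))
2. (m (f (s) (f (t (g) (f (s) (s))) (f (t (g) (s)) (s)))) (r (r (g))))  →  (m (f (t (g) (f (s) (s))) (f (t (g) (s)) (s))) (r (r (g))))
3. (m (f (t (g) (f (s) (s))) (f (t (g) (s)) (s))) (r (r (g))))  →  (m (f (t (g) (s)) (f (t (g) (s)) (s))) (r (r (g))))
4. (m (f (t (g) (s)) (f (t (g) (s)) (s))) (r (r (g))))  →  (m (f (t (g) (s)) (t (g) (s))) (r (r (g))))


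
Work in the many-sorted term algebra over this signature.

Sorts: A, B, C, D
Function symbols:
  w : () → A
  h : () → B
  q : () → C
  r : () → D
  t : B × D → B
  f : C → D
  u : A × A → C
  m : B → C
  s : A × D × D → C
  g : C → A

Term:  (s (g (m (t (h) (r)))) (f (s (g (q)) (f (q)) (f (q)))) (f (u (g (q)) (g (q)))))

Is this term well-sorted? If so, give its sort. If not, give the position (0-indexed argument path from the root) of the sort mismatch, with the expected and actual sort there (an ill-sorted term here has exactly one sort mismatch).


well-sorted; sort = C

        (h) : B
        (r) : D
      (t (h) (r)) : B
    (m (t (h) (r))) : C
  (g (m (t (h) (r)))) : A
        (q) : C
      (g (q)) : A
        (q) : C
      (f (q)) : D
        (q) : C
      (f (q)) : D
    (s (g (q)) (f (q)) (f (q))) : C
  (f (s (g (q)) (f (q)) (f (q)))) : D
        (q) : C
      (g (q)) : A
        (q) : C
      (g (q)) : A
    (u (g (q)) (g (q))) : C
  (f (u (g (q)) (g (q)))) : D
(s (g (m (t (h) (r)))) (f (s (g (q)) (f (q)) (f (q)))) (f (u (g (q)) (g (q))))) : C


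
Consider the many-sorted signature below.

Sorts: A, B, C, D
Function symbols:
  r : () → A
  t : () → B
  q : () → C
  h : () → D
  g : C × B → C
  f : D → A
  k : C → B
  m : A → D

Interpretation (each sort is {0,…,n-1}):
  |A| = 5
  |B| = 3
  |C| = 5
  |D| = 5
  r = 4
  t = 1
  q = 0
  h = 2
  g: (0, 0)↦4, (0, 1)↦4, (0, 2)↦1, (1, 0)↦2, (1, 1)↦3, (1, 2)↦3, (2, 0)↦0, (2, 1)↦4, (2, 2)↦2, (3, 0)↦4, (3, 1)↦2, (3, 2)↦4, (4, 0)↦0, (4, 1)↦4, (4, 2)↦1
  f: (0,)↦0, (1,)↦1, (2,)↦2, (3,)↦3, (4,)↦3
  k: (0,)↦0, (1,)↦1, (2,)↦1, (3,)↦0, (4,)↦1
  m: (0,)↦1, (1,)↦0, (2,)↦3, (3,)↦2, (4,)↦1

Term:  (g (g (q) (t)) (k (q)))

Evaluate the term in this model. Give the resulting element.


  q = 0
  t = 1
  (g (q) (t)) = g(0, 1) = 4
  q = 0
  (k (q)) = k(0,) = 0
  (g (g (q) (t)) (k (q))) = g(4, 0) = 0

value = 0


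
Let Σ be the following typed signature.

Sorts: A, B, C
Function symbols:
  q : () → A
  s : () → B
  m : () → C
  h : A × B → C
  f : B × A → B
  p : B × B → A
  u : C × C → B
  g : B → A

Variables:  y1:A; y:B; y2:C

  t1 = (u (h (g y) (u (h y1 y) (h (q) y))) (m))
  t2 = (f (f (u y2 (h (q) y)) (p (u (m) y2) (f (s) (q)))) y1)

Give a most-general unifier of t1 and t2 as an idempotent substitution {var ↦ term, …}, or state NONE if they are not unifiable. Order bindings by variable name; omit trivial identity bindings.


NONE (not unifiable)

head clash or occurs-check failure — not unifiable


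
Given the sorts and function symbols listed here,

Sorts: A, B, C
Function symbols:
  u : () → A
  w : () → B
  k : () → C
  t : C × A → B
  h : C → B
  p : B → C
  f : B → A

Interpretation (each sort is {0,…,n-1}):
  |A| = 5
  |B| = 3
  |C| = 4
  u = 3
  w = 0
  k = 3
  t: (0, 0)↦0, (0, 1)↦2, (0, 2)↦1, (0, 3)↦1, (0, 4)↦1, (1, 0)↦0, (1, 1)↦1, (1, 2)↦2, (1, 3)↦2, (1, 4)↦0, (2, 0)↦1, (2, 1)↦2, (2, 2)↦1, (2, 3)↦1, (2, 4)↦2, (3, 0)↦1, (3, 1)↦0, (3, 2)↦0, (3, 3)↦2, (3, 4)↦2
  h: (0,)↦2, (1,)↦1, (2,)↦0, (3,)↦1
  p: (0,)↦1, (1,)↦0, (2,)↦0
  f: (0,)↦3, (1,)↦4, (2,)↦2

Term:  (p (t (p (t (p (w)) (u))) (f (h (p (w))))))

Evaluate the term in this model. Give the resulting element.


  w = 0
  (p (w)) = p(0,) = 1
  u = 3
  (t (p (w)) (u)) = t(1, 3) = 2
  (p (t (p (w)) (u))) = p(2,) = 0
  w = 0
  (p (w)) = p(0,) = 1
  (h (p (w))) = h(1,) = 1
  (f (h (p (w)))) = f(1,) = 4
  (t (p (t (p (w)) (u))) (f (h (p (w))))) = t(0, 4) = 1
  (p (t (p (t (p (w)) (u))) (f (h (p (w)))))) = p(1,) = 0

value = 0


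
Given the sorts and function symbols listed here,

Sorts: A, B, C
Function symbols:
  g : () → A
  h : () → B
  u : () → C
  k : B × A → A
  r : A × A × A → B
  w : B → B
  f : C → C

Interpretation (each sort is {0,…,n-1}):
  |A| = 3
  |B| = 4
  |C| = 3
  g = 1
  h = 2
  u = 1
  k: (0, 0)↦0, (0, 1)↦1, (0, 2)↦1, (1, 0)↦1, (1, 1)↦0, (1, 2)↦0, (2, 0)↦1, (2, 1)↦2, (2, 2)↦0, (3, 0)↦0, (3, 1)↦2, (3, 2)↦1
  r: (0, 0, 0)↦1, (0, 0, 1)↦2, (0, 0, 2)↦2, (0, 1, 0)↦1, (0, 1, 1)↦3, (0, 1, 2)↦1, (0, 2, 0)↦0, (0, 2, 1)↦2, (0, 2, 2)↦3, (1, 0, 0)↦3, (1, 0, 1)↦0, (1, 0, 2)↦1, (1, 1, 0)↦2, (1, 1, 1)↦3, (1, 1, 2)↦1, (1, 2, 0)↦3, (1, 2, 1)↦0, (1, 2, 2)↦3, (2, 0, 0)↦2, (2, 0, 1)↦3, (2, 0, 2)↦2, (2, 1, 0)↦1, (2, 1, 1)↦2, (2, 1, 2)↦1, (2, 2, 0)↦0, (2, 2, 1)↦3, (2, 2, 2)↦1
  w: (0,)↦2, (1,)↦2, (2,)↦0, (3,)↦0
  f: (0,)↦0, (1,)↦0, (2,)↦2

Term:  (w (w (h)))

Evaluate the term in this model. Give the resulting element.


value = 2

  h = 2
  (w (h)) = w(2,) = 0
  (w (w (h))) = w(0,) = 2


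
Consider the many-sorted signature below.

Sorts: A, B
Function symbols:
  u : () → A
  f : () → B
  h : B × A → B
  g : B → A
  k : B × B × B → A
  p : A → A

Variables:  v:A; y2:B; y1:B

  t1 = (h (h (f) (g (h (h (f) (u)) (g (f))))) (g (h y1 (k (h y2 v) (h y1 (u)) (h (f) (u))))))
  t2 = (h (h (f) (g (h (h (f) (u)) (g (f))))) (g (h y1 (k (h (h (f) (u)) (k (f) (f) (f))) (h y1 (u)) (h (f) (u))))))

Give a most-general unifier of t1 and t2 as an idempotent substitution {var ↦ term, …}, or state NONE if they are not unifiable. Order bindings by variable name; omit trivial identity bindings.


{v ↦ (k (f) (f) (f)), y2 ↦ (h (f) (u))}


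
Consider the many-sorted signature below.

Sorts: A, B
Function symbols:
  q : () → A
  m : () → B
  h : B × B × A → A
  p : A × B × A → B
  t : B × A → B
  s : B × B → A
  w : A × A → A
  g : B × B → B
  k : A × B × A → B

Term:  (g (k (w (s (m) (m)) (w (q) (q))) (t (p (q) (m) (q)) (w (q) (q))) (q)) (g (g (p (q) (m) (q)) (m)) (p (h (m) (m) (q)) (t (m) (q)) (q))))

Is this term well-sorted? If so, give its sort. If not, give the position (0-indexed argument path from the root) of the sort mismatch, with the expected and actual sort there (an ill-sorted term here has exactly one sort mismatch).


        (m) : B
        (m) : B
      (s (m) (m)) : A
        (q) : A
        (q) : A
      (w (q) (q)) : A
    (w (s (m) (m)) (w (q) (q))) : A
        (q) : A
        (m) : B
        (q) : A
      (p (q) (m) (q)) : B
        (q) : A
        (q) : A
      (w (q) (q)) : A
    (t (p (q) (m) (q)) (w (q) (q))) : B
    (q) : A
  (k (w (s (m) (m)) (w (q) (q))) (t (p (q) (m) (q)) (w (q) (q))) (q)) : B
        (q) : A
        (m) : B
        (q) : A
      (p (q) (m) (q)) : B
      (m) : B
    (g (p (q) (m) (q)) (m)) : B
        (m) : B
        (m) : B
        (q) : A
      (h (m) (m) (q)) : A
        (m) : B
        (q) : A
      (t (m) (q)) : B
      (q) : A
    (p (h (m) (m) (q)) (t (m) (q)) (q)) : B
  (g (g (p (q) (m) (q)) (m)) (p (h (m) (m) (q)) (t (m) (q)) (q))) : B
(g (k (w (s (m) (m)) (w (q) (q))) (t (p (q) (m) (q)) (w (q) (q))) (q)) (g (g (p (q) (m) (q)) (m)) (p (h (m) (m) (q)) (t (m) (q)) (q)))) : B

well-sorted; sort = B


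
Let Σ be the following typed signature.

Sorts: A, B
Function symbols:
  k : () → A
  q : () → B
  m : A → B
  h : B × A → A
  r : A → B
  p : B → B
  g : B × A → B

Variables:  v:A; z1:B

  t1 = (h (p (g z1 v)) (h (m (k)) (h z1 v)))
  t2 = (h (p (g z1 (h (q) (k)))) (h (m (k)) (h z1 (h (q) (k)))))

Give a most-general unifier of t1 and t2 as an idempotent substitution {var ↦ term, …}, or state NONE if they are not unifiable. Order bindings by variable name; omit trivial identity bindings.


{v ↦ (h (q) (k))}


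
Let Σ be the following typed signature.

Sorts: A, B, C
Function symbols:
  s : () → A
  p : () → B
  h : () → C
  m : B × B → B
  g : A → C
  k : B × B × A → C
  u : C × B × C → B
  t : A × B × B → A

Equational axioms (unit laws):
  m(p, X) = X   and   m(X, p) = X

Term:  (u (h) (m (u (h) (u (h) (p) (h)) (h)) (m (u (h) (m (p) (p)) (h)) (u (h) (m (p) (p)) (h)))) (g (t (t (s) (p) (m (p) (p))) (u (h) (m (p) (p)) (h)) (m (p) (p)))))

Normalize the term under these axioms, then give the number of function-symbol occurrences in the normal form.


size = 30

1. (u (h) (m (u (h) (u (h) (p) (h)) (h)) (m (u (h) (m (p) (p)) (h)) (u (h) (m (p) (p)) (h)))) (g (t (t (s) (p) (m (p) (p))) (u (h) (m (p) (p)) (h)) (m (p) (p)))))  →  (u (h) (m (u (h) (u (h) (p) (h)) (h)) (m (u (h) (p) (h)) (u (h) (m (p) (p)) (h)))) (g (t (t (s) (p) (m (p) (p))) (u (h) (m (p) (p)) (h)) (m (p) (p)))))
2. (u (h) (m (u (h) (u (h) (p) (h)) (h)) (m (u (h) (p) (h)) (u (h) (m (p) (p)) (h)))) (g (t (t (s) (p) (m (p) (p))) (u (h) (m (p) (p)) (h)) (m (p) (p)))))  →  (u (h) (m (u (h) (u (h) (p) (h)) (h)) (m (u (h) (p) (h)) (u (h) (p) (h)))) (g (t (t (s) (p) (m (p) (p))) (u (h) (m (p) (p)) (h)) (m (p) (p)))))
3. (u (h) (m (u (h) (u (h) (p) (h)) (h)) (m (u (h) (p) (h)) (u (h) (p) (h)))) (g (t (t (s) (p) (m (p) (p))) (u (h) (m (p) (p)) (h)) (m (p) (p)))))  →  (u (h) (m (u (h) (u (h) (p) (h)) (h)) (m (u (h) (p) (h)) (u (h) (p) (h)))) (g (t (t (s) (p) (p)) (u (h) (m (p) (p)) (h)) (m (p) (p)))))
4. (u (h) (m (u (h) (u (h) (p) (h)) (h)) (m (u (h) (p) (h)) (u (h) (p) (h)))) (g (t (t (s) (p) (p)) (u (h) (m (p) (p)) (h)) (m (p) (p)))))  →  (u (h) (m (u (h) (u (h) (p) (h)) (h)) (m (u (h) (p) (h)) (u (h) (p) (h)))) (g (t (t (s) (p) (p)) (u (h) (p) (h)) (m (p) (p)))))
5. (u (h) (m (u (h) (u (h) (p) (h)) (h)) (m (u (h) (p) (h)) (u (h) (p) (h)))) (g (t (t (s) (p) (p)) (u (h) (p) (h)) (m (p) (p)))))  →  (u (h) (m (u (h) (u (h) (p) (h)) (h)) (m (u (h) (p) (h)) (u (h) (p) (h)))) (g (t (t (s) (p) (p)) (u (h) (p) (h)) (p))))
normal form: (u (h) (m (u (h) (u (h) (p) (h)) (h)) (m (u (h) (p) (h)) (u (h) (p) (h)))) (g (t (t (s) (p) (p)) (u (h) (p) (h)) (p))))


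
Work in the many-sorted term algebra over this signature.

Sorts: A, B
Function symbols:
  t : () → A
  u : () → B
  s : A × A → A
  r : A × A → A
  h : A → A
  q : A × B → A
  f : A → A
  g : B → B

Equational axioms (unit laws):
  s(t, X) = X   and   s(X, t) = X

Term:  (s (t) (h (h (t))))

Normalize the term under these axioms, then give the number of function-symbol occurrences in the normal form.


1. (s (t) (h (h (t))))  →  (h (h (t)))
normal form: (h (h (t)))

size = 3


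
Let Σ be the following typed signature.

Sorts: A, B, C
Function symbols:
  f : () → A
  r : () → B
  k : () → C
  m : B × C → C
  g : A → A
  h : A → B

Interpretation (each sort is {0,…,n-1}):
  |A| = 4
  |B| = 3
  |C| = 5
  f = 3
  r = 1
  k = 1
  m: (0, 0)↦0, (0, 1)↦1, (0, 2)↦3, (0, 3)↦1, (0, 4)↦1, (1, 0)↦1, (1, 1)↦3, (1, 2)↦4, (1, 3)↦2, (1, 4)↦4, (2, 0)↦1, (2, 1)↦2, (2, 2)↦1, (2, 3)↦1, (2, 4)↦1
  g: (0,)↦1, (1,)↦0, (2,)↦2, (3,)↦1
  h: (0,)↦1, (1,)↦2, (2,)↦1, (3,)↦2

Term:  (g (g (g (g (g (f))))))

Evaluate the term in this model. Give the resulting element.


value = 1

  f = 3
  (g (f)) = g(3,) = 1
  (g (g (f))) = g(1,) = 0
  (g (g (g (f)))) = g(0,) = 1
  (g (g (g (g (f))))) = g(1,) = 0
  (g (g (g (g (g (f)))))) = g(0,) = 1


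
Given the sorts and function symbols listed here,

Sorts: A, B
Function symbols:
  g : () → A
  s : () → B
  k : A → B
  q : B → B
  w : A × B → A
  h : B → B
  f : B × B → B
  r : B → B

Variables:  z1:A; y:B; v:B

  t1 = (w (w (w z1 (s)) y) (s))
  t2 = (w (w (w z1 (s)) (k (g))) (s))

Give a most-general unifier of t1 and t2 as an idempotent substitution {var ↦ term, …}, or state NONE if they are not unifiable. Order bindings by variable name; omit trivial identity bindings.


{y ↦ (k (g))}


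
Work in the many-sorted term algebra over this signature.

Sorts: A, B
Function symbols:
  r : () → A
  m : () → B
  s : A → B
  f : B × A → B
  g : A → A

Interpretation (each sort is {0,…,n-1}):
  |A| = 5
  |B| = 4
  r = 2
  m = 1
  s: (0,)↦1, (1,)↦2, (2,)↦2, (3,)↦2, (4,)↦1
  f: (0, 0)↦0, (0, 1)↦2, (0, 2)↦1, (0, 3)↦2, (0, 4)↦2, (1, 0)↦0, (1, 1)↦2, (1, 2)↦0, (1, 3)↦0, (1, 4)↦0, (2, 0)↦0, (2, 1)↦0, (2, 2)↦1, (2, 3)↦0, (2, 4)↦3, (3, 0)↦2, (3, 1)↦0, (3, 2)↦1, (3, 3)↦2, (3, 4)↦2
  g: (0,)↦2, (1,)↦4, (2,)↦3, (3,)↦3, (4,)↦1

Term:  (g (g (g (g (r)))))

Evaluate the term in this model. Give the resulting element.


  r = 2
  (g (r)) = g(2,) = 3
  (g (g (r))) = g(3,) = 3
  (g (g (g (r)))) = g(3,) = 3
  (g (g (g (g (r))))) = g(3,) = 3

value = 3


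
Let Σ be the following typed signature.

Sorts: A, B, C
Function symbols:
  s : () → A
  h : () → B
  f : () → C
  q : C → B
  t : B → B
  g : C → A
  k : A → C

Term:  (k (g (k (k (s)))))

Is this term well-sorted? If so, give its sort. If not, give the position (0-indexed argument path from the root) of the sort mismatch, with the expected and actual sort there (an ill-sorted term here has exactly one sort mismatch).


ill-sorted at position [0, 0, 0]: expected A, got C

        (s) : A
      (k (s)) : C
    (k (k (s))) : ✗ arg 0 at [0, 0, 0] has sort C, expected A


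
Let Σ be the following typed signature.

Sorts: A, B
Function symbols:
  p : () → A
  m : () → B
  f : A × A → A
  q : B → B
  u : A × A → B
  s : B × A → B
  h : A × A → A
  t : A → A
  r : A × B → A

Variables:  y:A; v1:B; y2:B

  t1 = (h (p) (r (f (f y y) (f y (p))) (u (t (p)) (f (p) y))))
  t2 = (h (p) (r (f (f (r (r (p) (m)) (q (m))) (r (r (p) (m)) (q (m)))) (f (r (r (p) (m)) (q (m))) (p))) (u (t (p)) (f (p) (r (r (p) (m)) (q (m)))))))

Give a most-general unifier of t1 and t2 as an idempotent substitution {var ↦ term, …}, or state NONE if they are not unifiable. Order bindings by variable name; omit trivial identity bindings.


{y ↦ (r (r (p) (m)) (q (m)))}


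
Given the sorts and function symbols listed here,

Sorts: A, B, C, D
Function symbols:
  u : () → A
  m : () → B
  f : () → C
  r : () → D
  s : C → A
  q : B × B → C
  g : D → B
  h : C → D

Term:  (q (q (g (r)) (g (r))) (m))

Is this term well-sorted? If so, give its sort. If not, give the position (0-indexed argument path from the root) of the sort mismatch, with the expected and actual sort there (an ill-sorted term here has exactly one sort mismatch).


      (r) : D
    (g (r)) : B
      (r) : D
    (g (r)) : B
  (q (g (r)) (g (r))) : C
  (m) : B
(q (q (g (r)) (g (r))) (m)) : ✗ arg 0 at [0] has sort C, expected B

ill-sorted at position [0]: expected B, got C


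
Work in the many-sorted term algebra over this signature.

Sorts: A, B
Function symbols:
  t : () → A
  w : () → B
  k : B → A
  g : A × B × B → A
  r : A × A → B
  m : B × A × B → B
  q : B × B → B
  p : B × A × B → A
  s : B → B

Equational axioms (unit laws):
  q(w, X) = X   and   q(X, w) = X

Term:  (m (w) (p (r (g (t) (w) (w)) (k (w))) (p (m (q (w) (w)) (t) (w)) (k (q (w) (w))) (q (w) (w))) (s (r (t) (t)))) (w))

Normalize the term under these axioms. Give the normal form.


1. (m (w) (p (r (g (t) (w) (w)) (k (w))) (p (m (q (w) (w)) (t) (w)) (k (q (w) (w))) (q (w) (w))) (s (r (t) (t)))) (w))  →  (m (w) (p (r (g (t) (w) (w)) (k (w))) (p (m (w) (t) (w)) (k (q (w) (w))) (q (w) (w))) (s (r (t) (t)))) (w))
2. (m (w) (p (r (g (t) (w) (w)) (k (w))) (p (m (w) (t) (w)) (k (q (w) (w))) (q (w) (w))) (s (r (t) (t)))) (w))  →  (m (w) (p (r (g (t) (w) (w)) (k (w))) (p (m (w) (t) (w)) (k (w)) (q (w) (w))) (s (r (t) (t)))) (w))
3. (m (w) (p (r (g (t) (w) (w)) (k (w))) (p (m (w) (t) (w)) (k (w)) (q (w) (w))) (s (r (t) (t)))) (w))  →  (m (w) (p (r (g (t) (w) (w)) (k (w))) (p (m (w) (t) (w)) (k (w)) (w)) (s (r (t) (t)))) (w))

normal form = (m (w) (p (r (g (t) (w) (w)) (k (w))) (p (m (w) (t) (w)) (k (w)) (w)) (s (r (t) (t)))) (w))


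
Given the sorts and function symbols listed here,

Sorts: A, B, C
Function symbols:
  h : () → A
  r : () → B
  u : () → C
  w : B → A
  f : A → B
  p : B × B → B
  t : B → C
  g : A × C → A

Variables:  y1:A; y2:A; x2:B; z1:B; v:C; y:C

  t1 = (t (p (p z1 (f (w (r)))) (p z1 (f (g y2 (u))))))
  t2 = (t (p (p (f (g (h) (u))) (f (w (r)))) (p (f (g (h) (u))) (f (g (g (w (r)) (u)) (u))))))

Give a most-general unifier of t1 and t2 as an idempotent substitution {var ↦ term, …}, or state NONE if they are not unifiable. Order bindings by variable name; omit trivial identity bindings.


{y2 ↦ (g (w (r)) (u)), z1 ↦ (f (g (h) (u)))}


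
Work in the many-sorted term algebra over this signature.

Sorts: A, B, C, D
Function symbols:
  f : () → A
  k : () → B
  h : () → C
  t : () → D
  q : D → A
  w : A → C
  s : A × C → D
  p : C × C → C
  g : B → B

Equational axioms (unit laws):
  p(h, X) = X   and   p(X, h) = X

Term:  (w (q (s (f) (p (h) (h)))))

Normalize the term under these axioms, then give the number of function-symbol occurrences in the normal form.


size = 5

1. (w (q (s (f) (p (h) (h)))))  →  (w (q (s (f) (h))))
normal form: (w (q (s (f) (h))))


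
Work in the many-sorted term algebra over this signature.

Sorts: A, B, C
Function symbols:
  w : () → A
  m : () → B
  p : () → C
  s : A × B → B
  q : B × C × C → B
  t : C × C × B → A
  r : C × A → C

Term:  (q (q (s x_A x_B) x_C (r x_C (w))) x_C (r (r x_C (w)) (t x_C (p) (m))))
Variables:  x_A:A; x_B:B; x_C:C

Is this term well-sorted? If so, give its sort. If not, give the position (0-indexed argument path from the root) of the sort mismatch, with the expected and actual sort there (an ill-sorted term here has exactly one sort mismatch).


well-sorted; sort = B

      x_A : A
      x_B : B
    (s x_A x_B) : B
    x_C : C
      x_C : C
      (w) : A
    (r x_C (w)) : C
  (q (s x_A x_B) x_C (r x_C (w))) : B
  x_C : C
      x_C : C
      (w) : A
    (r x_C (w)) : C
      x_C : C
      (p) : C
      (m) : B
    (t x_C (p) (m)) : A
  (r (r x_C (w)) (t x_C (p) (m))) : C
(q (q (s x_A x_B) x_C (r x_C (w))) x_C (r (r x_C (w)) (t x_C (p) (m)))) : B


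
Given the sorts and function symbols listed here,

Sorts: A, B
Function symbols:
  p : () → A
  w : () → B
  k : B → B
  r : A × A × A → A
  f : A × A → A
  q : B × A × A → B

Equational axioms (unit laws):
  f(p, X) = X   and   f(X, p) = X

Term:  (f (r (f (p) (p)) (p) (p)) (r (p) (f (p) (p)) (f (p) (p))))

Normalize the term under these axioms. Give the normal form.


1. (f (r (f (p) (p)) (p) (p)) (r (p) (f (p) (p)) (f (p) (p))))  →  (f (r (p) (p) (p)) (r (p) (f (p) (p)) (f (p) (p))))
2. (f (r (p) (p) (p)) (r (p) (f (p) (p)) (f (p) (p))))  →  (f (r (p) (p) (p)) (r (p) (p) (f (p) (p))))
3. (f (r (p) (p) (p)) (r (p) (p) (f (p) (p))))  →  (f (r (p) (p) (p)) (r (p) (p) (p)))

normal form = (f (r (p) (p) (p)) (r (p) (p) (p)))
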